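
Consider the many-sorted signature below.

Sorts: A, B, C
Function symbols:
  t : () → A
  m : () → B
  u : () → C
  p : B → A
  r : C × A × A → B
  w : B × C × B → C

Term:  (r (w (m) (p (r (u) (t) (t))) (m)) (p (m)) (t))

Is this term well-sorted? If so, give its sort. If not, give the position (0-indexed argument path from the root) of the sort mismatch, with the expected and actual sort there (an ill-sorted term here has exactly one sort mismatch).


    (m) : B
        (u) : C
        (t) : A
        (t) : A
      (r (u) (t) (t)) : B
    (p (r (u) (t) (t))) : A
    (m) : B
  (w (m) (p (r (u) (t) (t))) (m)) : ✗ arg 1 at [0, 1] has sort A, expected C
    (m) : B
  (p (m)) : A
  (t) : A

ill-sorted at position [0, 1]: expected C, got A


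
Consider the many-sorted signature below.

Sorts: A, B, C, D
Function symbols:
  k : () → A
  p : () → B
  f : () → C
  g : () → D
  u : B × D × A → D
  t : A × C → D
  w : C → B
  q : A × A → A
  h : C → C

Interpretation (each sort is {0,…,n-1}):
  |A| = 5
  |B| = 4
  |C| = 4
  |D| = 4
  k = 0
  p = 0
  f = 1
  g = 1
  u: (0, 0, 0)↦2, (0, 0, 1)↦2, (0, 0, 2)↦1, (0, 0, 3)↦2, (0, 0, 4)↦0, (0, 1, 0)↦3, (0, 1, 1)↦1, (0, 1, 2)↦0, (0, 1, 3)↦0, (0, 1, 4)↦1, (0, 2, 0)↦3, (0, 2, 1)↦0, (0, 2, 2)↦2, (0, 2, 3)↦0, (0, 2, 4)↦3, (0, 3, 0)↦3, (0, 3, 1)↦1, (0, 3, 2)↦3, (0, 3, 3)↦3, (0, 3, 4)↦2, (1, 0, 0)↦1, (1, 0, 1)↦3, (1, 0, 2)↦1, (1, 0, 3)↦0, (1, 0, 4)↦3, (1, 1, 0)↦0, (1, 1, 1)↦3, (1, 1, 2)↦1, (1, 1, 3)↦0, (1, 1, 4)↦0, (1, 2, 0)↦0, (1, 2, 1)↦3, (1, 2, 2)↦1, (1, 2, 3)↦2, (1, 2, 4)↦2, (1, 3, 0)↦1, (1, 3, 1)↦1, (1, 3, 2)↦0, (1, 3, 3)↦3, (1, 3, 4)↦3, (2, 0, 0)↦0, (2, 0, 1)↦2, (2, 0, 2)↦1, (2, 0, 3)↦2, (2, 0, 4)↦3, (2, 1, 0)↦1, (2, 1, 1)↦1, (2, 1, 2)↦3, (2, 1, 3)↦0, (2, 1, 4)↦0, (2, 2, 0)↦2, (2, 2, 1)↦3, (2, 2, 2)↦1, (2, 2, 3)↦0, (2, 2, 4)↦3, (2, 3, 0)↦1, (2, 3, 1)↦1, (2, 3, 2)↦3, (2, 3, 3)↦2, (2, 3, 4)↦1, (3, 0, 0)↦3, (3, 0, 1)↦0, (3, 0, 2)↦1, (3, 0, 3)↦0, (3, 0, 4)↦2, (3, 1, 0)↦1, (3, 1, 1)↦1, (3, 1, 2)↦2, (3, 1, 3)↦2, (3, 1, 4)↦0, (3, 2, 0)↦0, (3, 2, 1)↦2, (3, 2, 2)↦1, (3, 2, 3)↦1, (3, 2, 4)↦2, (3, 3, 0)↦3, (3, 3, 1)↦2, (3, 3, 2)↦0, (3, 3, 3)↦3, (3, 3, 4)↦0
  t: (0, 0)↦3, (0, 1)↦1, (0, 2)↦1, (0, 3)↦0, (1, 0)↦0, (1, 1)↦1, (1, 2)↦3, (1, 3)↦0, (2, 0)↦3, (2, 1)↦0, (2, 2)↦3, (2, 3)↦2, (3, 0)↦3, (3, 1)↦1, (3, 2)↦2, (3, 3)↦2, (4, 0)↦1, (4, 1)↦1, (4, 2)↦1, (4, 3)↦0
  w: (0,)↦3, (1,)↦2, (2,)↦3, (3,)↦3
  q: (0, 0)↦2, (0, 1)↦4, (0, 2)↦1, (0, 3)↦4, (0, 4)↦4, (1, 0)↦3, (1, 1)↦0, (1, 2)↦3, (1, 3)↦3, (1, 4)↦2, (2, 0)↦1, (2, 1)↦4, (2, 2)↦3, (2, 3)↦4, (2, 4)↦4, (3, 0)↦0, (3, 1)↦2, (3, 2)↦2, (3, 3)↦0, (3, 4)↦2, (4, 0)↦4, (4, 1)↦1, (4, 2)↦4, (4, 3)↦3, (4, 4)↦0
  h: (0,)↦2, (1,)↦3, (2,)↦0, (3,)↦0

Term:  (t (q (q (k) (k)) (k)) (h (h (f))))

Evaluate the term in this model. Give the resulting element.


value = 0

  k = 0
  k = 0
  (q (k) (k)) = q(0, 0) = 2
  k = 0
  (q (q (k) (k)) (k)) = q(2, 0) = 1
  f = 1
  (h (f)) = h(1,) = 3
  (h (h (f))) = h(3,) = 0
  (t (q (q (k) (k)) (k)) (h (h (f)))) = t(1, 0) = 0


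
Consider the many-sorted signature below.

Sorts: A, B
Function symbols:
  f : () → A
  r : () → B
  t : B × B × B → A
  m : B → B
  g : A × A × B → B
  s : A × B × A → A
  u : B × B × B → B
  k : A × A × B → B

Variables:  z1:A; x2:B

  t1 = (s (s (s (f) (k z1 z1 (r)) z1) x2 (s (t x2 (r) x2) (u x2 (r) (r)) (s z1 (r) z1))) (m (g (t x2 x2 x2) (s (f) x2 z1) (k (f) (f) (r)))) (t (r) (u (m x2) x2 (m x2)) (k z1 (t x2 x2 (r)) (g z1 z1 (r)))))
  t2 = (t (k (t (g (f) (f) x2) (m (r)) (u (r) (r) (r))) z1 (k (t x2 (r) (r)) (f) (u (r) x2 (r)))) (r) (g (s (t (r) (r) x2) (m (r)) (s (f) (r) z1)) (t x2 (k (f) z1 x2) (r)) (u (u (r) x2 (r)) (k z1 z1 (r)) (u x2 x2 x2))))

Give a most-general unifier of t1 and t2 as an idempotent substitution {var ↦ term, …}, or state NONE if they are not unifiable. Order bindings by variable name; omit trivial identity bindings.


head clash or occurs-check failure — not unifiable

NONE (not unifiable)


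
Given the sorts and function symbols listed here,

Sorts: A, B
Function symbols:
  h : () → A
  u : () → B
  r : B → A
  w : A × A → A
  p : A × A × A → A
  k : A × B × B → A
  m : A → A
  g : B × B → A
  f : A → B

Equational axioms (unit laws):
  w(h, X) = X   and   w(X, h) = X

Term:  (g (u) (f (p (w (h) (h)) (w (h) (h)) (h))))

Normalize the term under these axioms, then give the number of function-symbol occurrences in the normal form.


size = 7

1. (g (u) (f (p (w (h) (h)) (w (h) (h)) (h))))  →  (g (u) (f (p (h) (w (h) (h)) (h))))
2. (g (u) (f (p (h) (w (h) (h)) (h))))  →  (g (u) (f (p (h) (h) (h))))
normal form: (g (u) (f (p (h) (h) (h))))


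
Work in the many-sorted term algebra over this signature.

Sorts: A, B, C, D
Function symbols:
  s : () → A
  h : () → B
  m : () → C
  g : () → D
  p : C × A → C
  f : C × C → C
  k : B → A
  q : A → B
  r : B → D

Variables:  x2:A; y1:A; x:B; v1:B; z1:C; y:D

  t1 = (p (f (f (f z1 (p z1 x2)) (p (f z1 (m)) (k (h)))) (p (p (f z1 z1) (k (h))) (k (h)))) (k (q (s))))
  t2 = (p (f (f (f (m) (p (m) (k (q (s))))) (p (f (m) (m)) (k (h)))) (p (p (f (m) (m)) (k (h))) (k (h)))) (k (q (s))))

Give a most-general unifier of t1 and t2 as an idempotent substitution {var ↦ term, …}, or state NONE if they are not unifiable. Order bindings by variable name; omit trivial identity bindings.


{x2 ↦ (k (q (s))), z1 ↦ (m)}


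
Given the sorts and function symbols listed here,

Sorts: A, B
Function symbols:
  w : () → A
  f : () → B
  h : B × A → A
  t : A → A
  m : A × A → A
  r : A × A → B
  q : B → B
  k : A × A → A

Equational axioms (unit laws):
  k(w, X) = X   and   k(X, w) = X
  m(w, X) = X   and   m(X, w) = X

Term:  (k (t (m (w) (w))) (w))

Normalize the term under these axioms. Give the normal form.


1. (k (t (m (w) (w))) (w))  →  (t (m (w) (w)))
2. (t (m (w) (w)))  →  (t (w))

normal form = (t (w))


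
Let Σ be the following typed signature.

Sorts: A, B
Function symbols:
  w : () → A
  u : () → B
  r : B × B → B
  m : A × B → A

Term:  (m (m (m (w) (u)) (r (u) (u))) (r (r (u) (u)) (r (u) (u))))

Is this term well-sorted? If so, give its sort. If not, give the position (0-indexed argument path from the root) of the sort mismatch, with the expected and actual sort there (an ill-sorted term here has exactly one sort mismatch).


      (w) : A
      (u) : B
    (m (w) (u)) : A
      (u) : B
      (u) : B
    (r (u) (u)) : B
  (m (m (w) (u)) (r (u) (u))) : A
      (u) : B
      (u) : B
    (r (u) (u)) : B
      (u) : B
      (u) : B
    (r (u) (u)) : B
  (r (r (u) (u)) (r (u) (u))) : B
(m (m (m (w) (u)) (r (u) (u))) (r (r (u) (u)) (r (u) (u)))) : A

well-sorted; sort = A


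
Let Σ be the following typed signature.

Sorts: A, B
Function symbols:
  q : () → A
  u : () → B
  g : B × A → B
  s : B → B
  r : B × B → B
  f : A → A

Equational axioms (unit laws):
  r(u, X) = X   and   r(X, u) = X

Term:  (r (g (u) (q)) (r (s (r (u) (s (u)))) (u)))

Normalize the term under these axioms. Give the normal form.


1. (r (g (u) (q)) (r (s (r (u) (s (u)))) (u)))  →  (r (g (u) (q)) (s (r (u) (s (u)))))
2. (r (g (u) (q)) (s (r (u) (s (u)))))  →  (r (g (u) (q)) (s (s (u))))

normal form = (r (g (u) (q)) (s (s (u))))


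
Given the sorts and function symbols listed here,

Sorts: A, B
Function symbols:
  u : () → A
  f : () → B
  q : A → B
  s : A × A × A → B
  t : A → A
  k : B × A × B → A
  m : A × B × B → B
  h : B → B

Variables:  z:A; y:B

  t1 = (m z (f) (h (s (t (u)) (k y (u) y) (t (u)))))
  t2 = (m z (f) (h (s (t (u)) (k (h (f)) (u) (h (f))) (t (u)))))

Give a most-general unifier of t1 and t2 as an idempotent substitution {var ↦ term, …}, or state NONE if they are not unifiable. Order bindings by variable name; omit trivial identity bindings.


{y ↦ (h (f))}


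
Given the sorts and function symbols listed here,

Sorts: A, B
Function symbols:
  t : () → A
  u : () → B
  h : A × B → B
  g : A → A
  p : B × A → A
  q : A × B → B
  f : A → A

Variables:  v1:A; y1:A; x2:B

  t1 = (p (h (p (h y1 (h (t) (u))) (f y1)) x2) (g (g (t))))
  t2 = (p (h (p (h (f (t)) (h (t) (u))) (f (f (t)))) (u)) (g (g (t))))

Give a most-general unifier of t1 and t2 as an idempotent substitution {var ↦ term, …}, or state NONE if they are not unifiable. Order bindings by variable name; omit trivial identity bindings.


{x2 ↦ (u), y1 ↦ (f (t))}


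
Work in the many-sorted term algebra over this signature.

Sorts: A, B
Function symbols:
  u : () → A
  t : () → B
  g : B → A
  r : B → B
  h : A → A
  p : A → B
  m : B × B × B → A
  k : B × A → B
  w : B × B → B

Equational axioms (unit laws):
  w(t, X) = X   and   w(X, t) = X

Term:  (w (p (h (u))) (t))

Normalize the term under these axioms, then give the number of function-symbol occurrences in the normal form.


size = 3

1. (w (p (h (u))) (t))  →  (p (h (u)))
normal form: (p (h (u)))


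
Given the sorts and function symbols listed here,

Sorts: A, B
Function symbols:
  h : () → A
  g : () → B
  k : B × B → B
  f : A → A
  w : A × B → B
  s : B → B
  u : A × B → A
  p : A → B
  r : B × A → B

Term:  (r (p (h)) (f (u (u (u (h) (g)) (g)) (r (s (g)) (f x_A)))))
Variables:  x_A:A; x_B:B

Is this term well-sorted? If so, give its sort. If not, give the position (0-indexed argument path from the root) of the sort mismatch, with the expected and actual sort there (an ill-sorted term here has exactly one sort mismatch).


well-sorted; sort = B

    (h) : A
  (p (h)) : B
          (h) : A
          (g) : B
        (u (h) (g)) : A
        (g) : B
      (u (u (h) (g)) (g)) : A
          (g) : B
        (s (g)) : B
          x_A : A
        (f x_A) : A
      (r (s (g)) (f x_A)) : B
    (u (u (u (h) (g)) (g)) (r (s (g)) (f x_A))) : A
  (f (u (u (u (h) (g)) (g)) (r (s (g)) (f x_A)))) : A
(r (p (h)) (f (u (u (u (h) (g)) (g)) (r (s (g)) (f x_A))))) : B


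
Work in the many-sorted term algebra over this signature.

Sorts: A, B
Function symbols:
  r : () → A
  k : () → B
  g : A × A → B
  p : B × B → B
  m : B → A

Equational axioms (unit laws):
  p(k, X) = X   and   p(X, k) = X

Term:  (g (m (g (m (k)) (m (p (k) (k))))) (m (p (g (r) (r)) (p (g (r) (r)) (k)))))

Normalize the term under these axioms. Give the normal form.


normal form = (g (m (g (m (k)) (m (k)))) (m (p (g (r) (r)) (g (r) (r)))))

1. (g (m (g (m (k)) (m (p (k) (k))))) (m (p (g (r) (r)) (p (g (r) (r)) (k)))))  →  (g (m (g (m (k)) (m (k)))) (m (p (g (r) (r)) (p (g (r) (r)) (k)))))
2. (g (m (g (m (k)) (m (k)))) (m (p (g (r) (r)) (p (g (r) (r)) (k)))))  →  (g (m (g (m (k)) (m (k)))) (m (p (g (r) (r)) (g (r) (r)))))


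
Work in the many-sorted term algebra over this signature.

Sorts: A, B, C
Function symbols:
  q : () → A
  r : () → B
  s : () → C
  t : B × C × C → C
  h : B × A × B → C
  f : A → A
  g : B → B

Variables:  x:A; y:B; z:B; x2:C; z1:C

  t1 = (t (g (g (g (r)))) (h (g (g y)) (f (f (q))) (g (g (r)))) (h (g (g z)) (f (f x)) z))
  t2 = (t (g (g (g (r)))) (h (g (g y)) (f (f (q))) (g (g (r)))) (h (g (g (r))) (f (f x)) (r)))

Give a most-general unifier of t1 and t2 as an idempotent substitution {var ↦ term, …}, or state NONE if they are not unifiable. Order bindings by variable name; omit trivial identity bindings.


{z ↦ (r)}


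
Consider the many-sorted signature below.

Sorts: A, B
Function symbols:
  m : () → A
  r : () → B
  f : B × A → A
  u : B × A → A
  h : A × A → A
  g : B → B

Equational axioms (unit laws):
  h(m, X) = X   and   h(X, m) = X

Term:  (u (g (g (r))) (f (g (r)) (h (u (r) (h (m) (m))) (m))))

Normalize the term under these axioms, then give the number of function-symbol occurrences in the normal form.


1. (u (g (g (r))) (f (g (r)) (h (u (r) (h (m) (m))) (m))))  →  (u (g (g (r))) (f (g (r)) (u (r) (h (m) (m)))))
2. (u (g (g (r))) (f (g (r)) (u (r) (h (m) (m)))))  →  (u (g (g (r))) (f (g (r)) (u (r) (m))))
normal form: (u (g (g (r))) (f (g (r)) (u (r) (m))))

size = 10


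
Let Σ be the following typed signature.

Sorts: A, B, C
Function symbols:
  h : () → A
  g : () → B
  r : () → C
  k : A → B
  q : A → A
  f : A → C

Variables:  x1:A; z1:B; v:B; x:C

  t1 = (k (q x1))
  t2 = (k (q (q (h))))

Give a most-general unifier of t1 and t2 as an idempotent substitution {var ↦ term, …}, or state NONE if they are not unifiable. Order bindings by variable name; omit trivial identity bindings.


{x1 ↦ (q (h))}


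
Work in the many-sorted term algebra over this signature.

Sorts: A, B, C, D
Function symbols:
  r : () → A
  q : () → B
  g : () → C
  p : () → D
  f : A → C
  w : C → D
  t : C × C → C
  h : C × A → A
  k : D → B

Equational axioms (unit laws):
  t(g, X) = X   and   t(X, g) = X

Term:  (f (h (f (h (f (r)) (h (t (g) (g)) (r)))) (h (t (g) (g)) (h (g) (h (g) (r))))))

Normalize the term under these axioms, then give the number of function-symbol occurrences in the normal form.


size = 16

1. (f (h (f (h (f (r)) (h (t (g) (g)) (r)))) (h (t (g) (g)) (h (g) (h (g) (r))))))  →  (f (h (f (h (f (r)) (h (g) (r)))) (h (t (g) (g)) (h (g) (h (g) (r))))))
2. (f (h (f (h (f (r)) (h (g) (r)))) (h (t (g) (g)) (h (g) (h (g) (r))))))  →  (f (h (f (h (f (r)) (h (g) (r)))) (h (g) (h (g) (h (g) (r))))))
normal form: (f (h (f (h (f (r)) (h (g) (r)))) (h (g) (h (g) (h (g) (r))))))


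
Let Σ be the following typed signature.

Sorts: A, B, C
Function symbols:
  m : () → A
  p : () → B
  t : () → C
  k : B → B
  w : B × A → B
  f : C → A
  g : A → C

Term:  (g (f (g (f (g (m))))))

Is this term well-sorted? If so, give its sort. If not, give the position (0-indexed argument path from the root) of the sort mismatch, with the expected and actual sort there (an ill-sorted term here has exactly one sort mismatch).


well-sorted; sort = C

          (m) : A
        (g (m)) : C
      (f (g (m))) : A
    (g (f (g (m)))) : C
  (f (g (f (g (m))))) : A
(g (f (g (f (g (m)))))) : C


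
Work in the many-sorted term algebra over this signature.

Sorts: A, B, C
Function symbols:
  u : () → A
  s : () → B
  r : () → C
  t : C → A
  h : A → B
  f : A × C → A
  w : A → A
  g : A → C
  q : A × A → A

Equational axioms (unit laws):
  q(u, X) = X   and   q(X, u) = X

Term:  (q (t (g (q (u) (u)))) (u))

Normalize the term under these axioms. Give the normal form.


normal form = (t (g (u)))

1. (q (t (g (q (u) (u)))) (u))  →  (t (g (q (u) (u))))
2. (t (g (q (u) (u))))  →  (t (g (u)))


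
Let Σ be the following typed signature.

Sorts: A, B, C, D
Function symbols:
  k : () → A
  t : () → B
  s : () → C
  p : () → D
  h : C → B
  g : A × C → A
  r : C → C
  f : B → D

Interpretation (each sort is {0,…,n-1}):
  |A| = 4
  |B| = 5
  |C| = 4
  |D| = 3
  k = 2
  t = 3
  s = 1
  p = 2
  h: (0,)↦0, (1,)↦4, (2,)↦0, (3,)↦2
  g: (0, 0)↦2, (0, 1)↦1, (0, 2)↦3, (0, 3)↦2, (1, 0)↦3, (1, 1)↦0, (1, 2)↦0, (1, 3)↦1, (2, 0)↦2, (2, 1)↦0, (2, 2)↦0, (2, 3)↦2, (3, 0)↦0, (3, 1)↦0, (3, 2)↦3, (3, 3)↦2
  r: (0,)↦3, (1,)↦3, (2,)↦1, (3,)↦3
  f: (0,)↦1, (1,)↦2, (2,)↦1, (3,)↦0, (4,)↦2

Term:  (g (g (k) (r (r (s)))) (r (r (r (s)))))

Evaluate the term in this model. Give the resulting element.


  k = 2
  s = 1
  (r (s)) = r(1,) = 3
  (r (r (s))) = r(3,) = 3
  (g (k) (r (r (s)))) = g(2, 3) = 2
  s = 1
  (r (s)) = r(1,) = 3
  (r (r (s))) = r(3,) = 3
  (r (r (r (s)))) = r(3,) = 3
  (g (g (k) (r (r (s)))) (r (r (r (s))))) = g(2, 3) = 2

value = 2


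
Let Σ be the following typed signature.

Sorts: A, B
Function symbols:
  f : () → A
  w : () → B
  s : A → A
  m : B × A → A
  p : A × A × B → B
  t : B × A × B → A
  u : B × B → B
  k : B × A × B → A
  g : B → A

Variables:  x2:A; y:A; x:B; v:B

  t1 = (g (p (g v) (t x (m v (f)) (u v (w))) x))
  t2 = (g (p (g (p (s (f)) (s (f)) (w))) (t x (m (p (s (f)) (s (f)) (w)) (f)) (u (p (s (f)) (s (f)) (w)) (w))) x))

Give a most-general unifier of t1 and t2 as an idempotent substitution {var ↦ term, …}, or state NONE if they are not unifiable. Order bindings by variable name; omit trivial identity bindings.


{v ↦ (p (s (f)) (s (f)) (w))}


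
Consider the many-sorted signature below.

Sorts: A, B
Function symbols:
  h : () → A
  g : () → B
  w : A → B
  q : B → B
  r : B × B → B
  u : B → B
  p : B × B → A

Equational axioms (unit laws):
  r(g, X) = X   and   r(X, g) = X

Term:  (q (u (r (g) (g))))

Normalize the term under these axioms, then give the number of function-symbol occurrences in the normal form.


1. (q (u (r (g) (g))))  →  (q (u (g)))
normal form: (q (u (g)))

size = 3


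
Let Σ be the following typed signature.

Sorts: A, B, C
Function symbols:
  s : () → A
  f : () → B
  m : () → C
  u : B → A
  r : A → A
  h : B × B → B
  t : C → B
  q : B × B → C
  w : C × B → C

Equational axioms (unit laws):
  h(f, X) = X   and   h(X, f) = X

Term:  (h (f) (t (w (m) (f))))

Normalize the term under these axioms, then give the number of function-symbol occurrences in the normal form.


1. (h (f) (t (w (m) (f))))  →  (t (w (m) (f)))
normal form: (t (w (m) (f)))

size = 4


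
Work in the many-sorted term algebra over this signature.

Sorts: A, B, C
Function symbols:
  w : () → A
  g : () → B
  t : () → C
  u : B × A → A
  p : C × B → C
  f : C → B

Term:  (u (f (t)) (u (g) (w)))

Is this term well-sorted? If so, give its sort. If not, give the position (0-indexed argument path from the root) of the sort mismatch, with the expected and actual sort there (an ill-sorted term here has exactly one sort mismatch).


    (t) : C
  (f (t)) : B
    (g) : B
    (w) : A
  (u (g) (w)) : A
(u (f (t)) (u (g) (w))) : A

well-sorted; sort = A


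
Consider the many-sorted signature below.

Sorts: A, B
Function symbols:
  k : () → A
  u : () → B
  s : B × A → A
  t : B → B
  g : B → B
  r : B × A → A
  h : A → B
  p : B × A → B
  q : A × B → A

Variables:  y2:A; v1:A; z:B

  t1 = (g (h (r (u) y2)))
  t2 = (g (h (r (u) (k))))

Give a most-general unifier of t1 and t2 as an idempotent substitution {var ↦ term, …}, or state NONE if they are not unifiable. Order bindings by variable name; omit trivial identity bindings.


{y2 ↦ (k)}


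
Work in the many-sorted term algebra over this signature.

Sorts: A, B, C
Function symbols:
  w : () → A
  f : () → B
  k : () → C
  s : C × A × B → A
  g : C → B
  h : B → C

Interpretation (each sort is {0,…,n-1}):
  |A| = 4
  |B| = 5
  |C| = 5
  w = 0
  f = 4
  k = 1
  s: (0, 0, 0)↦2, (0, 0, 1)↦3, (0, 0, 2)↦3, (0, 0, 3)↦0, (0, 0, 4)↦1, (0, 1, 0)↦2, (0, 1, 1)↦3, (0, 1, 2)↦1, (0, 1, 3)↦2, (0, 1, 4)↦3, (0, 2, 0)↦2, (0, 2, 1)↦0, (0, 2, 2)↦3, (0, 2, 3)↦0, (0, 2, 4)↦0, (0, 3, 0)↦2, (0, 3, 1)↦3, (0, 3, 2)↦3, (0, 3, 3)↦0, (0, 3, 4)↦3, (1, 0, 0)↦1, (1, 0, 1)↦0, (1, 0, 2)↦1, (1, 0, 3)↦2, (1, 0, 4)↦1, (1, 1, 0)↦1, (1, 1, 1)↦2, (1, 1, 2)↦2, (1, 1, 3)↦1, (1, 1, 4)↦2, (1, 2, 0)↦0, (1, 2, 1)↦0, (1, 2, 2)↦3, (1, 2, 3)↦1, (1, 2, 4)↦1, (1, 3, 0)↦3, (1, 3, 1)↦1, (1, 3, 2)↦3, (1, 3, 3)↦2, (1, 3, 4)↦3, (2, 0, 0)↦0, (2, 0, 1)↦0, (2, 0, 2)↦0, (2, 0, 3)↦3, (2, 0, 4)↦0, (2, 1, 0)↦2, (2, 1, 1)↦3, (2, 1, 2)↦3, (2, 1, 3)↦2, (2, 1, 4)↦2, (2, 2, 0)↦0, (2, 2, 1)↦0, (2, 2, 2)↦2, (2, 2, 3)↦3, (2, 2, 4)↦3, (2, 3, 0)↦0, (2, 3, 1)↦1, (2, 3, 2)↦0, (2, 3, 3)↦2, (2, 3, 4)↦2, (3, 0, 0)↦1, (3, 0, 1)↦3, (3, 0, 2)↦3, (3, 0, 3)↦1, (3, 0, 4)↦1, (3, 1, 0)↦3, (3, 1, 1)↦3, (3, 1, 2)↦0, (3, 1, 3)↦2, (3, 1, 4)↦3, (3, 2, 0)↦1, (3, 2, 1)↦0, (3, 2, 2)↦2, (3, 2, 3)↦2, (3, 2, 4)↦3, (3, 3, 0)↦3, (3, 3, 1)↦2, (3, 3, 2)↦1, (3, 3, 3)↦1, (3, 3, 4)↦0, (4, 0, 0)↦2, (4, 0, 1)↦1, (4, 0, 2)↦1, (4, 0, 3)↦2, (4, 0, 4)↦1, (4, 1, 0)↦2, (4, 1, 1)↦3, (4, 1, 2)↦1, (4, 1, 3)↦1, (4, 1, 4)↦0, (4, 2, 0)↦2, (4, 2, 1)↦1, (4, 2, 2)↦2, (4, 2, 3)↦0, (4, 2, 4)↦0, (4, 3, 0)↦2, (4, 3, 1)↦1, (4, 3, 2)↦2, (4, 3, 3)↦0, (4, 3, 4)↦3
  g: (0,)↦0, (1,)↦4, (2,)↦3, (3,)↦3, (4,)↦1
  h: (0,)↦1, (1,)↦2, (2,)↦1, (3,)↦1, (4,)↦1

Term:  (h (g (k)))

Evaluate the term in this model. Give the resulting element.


  k = 1
  (g (k)) = g(1,) = 4
  (h (g (k))) = h(4,) = 1

value = 1


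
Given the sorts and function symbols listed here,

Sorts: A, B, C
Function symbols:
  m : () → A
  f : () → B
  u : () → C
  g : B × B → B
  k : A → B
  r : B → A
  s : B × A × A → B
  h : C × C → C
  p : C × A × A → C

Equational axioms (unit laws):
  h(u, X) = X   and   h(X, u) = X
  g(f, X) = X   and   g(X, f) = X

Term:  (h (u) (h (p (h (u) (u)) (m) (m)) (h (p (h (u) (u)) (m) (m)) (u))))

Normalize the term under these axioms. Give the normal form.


1. (h (u) (h (p (h (u) (u)) (m) (m)) (h (p (h (u) (u)) (m) (m)) (u))))  →  (h (p (h (u) (u)) (m) (m)) (h (p (h (u) (u)) (m) (m)) (u)))
2. (h (p (h (u) (u)) (m) (m)) (h (p (h (u) (u)) (m) (m)) (u)))  →  (h (p (u) (m) (m)) (h (p (h (u) (u)) (m) (m)) (u)))
3. (h (p (u) (m) (m)) (h (p (h (u) (u)) (m) (m)) (u)))  →  (h (p (u) (m) (m)) (p (h (u) (u)) (m) (m)))
4. (h (p (u) (m) (m)) (p (h (u) (u)) (m) (m)))  →  (h (p (u) (m) (m)) (p (u) (m) (m)))

normal form = (h (p (u) (m) (m)) (p (u) (m) (m)))


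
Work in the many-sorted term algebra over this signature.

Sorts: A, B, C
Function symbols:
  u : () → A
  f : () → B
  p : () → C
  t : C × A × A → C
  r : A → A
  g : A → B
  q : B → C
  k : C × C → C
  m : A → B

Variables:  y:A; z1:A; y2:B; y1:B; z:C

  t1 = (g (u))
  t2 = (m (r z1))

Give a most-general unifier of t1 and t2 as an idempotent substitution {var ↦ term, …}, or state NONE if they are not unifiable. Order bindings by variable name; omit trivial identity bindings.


NONE (not unifiable)

head clash or occurs-check failure — not unifiable


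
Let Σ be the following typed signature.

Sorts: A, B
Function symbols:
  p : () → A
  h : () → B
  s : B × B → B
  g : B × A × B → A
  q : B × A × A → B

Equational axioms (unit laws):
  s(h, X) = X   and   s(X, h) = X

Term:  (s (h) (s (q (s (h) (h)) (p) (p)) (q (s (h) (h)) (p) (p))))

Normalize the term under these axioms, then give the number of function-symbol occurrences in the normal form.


1. (s (h) (s (q (s (h) (h)) (p) (p)) (q (s (h) (h)) (p) (p))))  →  (s (q (s (h) (h)) (p) (p)) (q (s (h) (h)) (p) (p)))
2. (s (q (s (h) (h)) (p) (p)) (q (s (h) (h)) (p) (p)))  →  (s (q (h) (p) (p)) (q (s (h) (h)) (p) (p)))
3. (s (q (h) (p) (p)) (q (s (h) (h)) (p) (p)))  →  (s (q (h) (p) (p)) (q (h) (p) (p)))
normal form: (s (q (h) (p) (p)) (q (h) (p) (p)))

size = 9


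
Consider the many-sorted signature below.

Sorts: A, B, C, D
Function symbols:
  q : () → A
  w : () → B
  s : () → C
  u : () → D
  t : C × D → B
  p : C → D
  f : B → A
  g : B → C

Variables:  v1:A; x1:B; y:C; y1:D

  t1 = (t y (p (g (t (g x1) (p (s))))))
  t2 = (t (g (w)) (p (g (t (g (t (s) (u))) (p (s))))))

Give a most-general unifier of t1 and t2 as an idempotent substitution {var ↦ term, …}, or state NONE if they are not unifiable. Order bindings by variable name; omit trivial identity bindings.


{x1 ↦ (t (s) (u)), y ↦ (g (w))}


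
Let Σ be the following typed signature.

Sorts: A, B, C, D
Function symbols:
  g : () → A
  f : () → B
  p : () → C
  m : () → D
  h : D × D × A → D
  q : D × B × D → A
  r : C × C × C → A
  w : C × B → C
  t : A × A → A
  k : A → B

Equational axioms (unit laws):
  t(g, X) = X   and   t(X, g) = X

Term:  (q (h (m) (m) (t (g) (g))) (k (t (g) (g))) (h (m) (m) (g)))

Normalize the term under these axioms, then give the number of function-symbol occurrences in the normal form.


1. (q (h (m) (m) (t (g) (g))) (k (t (g) (g))) (h (m) (m) (g)))  →  (q (h (m) (m) (g)) (k (t (g) (g))) (h (m) (m) (g)))
2. (q (h (m) (m) (g)) (k (t (g) (g))) (h (m) (m) (g)))  →  (q (h (m) (m) (g)) (k (g)) (h (m) (m) (g)))
normal form: (q (h (m) (m) (g)) (k (g)) (h (m) (m) (g)))

size = 11


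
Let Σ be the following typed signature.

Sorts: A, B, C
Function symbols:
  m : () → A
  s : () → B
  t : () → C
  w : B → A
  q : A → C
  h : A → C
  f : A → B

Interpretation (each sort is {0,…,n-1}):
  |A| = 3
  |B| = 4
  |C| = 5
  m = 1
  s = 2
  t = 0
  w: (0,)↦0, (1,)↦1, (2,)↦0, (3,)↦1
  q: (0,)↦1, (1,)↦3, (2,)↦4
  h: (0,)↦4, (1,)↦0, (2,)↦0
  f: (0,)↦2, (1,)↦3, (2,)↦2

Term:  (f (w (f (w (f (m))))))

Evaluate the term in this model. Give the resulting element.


value = 3

  m = 1
  (f (m)) = f(1,) = 3
  (w (f (m))) = w(3,) = 1
  (f (w (f (m)))) = f(1,) = 3
  (w (f (w (f (m))))) = w(3,) = 1
  (f (w (f (w (f (m)))))) = f(1,) = 3


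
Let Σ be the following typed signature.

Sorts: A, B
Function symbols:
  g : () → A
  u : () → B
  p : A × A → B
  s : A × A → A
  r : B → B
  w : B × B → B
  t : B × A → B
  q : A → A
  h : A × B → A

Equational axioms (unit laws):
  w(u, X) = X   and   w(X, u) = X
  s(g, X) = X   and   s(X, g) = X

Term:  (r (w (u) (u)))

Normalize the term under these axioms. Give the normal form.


1. (r (w (u) (u)))  →  (r (u))

normal form = (r (u))


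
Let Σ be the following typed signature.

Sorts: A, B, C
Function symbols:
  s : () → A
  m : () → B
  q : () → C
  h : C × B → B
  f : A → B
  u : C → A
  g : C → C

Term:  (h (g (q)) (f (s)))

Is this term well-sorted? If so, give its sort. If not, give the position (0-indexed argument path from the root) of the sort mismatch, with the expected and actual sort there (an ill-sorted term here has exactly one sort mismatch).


    (q) : C
  (g (q)) : C
    (s) : A
  (f (s)) : B
(h (g (q)) (f (s))) : B

well-sorted; sort = B


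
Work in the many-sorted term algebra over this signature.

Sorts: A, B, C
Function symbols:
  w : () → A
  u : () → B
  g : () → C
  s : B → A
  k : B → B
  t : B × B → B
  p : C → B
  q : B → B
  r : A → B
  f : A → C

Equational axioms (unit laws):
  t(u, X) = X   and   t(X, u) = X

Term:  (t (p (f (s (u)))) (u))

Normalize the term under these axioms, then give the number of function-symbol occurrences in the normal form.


1. (t (p (f (s (u)))) (u))  →  (p (f (s (u))))
normal form: (p (f (s (u))))

size = 4


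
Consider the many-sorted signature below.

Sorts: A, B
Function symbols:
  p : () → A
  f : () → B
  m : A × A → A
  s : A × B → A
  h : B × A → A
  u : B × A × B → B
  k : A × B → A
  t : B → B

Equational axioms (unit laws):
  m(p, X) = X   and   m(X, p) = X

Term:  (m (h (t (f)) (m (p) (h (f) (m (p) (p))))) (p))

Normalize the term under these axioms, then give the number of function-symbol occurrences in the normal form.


1. (m (h (t (f)) (m (p) (h (f) (m (p) (p))))) (p))  →  (h (t (f)) (m (p) (h (f) (m (p) (p)))))
2. (h (t (f)) (m (p) (h (f) (m (p) (p)))))  →  (h (t (f)) (h (f) (m (p) (p))))
3. (h (t (f)) (h (f) (m (p) (p))))  →  (h (t (f)) (h (f) (p)))
normal form: (h (t (f)) (h (f) (p)))

size = 6


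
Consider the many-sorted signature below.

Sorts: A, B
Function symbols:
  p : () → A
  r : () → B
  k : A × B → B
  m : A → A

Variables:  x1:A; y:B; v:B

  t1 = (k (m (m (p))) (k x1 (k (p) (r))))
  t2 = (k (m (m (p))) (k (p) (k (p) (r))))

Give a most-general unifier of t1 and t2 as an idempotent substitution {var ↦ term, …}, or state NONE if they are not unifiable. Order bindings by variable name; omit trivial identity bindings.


{x1 ↦ (p)}


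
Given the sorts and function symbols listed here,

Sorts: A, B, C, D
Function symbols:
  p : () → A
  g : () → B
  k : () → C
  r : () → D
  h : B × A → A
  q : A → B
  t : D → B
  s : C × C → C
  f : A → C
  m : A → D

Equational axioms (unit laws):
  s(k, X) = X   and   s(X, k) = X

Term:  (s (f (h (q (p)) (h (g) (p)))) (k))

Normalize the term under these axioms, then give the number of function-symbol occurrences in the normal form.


1. (s (f (h (q (p)) (h (g) (p)))) (k))  →  (f (h (q (p)) (h (g) (p))))
normal form: (f (h (q (p)) (h (g) (p))))

size = 7


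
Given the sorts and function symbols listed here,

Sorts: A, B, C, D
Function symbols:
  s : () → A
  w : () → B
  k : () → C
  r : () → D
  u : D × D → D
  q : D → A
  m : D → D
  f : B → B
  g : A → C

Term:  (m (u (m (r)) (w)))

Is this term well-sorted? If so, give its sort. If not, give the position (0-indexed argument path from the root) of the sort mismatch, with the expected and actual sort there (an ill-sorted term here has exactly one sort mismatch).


ill-sorted at position [0, 1]: expected D, got B

      (r) : D
    (m (r)) : D
    (w) : B
  (u (m (r)) (w)) : ✗ arg 1 at [0, 1] has sort B, expected D


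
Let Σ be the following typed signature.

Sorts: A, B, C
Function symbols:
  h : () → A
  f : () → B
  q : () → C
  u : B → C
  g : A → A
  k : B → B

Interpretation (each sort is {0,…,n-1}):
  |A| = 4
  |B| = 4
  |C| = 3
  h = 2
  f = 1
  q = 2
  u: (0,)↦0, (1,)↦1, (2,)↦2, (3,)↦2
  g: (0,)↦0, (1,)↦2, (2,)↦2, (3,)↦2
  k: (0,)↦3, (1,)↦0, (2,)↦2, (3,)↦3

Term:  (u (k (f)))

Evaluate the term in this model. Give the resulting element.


  f = 1
  (k (f)) = k(1,) = 0
  (u (k (f))) = u(0,) = 0

value = 0


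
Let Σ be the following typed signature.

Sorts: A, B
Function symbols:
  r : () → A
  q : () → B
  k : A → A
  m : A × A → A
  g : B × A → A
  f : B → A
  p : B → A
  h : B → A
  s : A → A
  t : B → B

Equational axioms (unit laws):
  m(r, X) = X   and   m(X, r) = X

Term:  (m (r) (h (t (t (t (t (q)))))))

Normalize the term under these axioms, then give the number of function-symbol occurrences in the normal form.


1. (m (r) (h (t (t (t (t (q)))))))  →  (h (t (t (t (t (q))))))
normal form: (h (t (t (t (t (q))))))

size = 6


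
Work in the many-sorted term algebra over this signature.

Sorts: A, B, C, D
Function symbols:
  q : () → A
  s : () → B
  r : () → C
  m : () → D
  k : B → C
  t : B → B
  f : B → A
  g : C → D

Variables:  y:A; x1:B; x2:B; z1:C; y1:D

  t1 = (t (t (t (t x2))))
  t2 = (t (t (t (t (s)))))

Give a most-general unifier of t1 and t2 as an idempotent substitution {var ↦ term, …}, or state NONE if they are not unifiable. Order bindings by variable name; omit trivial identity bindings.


{x2 ↦ (s)}


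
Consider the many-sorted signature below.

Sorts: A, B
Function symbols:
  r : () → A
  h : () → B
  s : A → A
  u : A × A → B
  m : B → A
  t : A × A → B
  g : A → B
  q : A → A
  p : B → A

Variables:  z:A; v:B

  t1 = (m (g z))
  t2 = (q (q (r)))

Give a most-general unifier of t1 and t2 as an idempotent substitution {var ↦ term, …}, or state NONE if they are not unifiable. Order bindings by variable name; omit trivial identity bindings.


head clash or occurs-check failure — not unifiable

NONE (not unifiable)


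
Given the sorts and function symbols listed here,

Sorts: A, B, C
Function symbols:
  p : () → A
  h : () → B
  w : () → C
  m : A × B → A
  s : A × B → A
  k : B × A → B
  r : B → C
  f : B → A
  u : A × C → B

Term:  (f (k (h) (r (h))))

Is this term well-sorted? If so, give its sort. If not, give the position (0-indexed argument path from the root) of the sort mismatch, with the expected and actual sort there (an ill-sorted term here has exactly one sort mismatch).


    (h) : B
      (h) : B
    (r (h)) : C
  (k (h) (r (h))) : ✗ arg 1 at [0, 1] has sort C, expected A

ill-sorted at position [0, 1]: expected A, got C


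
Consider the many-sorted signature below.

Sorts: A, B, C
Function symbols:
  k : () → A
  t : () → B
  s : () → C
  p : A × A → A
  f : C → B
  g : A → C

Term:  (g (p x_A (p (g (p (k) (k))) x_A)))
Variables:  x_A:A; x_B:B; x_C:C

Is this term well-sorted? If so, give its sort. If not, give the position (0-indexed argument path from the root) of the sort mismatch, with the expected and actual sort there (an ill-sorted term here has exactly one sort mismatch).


ill-sorted at position [0, 1, 0]: expected A, got C

    x_A : A
          (k) : A
          (k) : A
        (p (k) (k)) : A
      (g (p (k) (k))) : C
      x_A : A
    (p (g (p (k) (k))) x_A) : ✗ arg 0 at [0, 1, 0] has sort C, expected A


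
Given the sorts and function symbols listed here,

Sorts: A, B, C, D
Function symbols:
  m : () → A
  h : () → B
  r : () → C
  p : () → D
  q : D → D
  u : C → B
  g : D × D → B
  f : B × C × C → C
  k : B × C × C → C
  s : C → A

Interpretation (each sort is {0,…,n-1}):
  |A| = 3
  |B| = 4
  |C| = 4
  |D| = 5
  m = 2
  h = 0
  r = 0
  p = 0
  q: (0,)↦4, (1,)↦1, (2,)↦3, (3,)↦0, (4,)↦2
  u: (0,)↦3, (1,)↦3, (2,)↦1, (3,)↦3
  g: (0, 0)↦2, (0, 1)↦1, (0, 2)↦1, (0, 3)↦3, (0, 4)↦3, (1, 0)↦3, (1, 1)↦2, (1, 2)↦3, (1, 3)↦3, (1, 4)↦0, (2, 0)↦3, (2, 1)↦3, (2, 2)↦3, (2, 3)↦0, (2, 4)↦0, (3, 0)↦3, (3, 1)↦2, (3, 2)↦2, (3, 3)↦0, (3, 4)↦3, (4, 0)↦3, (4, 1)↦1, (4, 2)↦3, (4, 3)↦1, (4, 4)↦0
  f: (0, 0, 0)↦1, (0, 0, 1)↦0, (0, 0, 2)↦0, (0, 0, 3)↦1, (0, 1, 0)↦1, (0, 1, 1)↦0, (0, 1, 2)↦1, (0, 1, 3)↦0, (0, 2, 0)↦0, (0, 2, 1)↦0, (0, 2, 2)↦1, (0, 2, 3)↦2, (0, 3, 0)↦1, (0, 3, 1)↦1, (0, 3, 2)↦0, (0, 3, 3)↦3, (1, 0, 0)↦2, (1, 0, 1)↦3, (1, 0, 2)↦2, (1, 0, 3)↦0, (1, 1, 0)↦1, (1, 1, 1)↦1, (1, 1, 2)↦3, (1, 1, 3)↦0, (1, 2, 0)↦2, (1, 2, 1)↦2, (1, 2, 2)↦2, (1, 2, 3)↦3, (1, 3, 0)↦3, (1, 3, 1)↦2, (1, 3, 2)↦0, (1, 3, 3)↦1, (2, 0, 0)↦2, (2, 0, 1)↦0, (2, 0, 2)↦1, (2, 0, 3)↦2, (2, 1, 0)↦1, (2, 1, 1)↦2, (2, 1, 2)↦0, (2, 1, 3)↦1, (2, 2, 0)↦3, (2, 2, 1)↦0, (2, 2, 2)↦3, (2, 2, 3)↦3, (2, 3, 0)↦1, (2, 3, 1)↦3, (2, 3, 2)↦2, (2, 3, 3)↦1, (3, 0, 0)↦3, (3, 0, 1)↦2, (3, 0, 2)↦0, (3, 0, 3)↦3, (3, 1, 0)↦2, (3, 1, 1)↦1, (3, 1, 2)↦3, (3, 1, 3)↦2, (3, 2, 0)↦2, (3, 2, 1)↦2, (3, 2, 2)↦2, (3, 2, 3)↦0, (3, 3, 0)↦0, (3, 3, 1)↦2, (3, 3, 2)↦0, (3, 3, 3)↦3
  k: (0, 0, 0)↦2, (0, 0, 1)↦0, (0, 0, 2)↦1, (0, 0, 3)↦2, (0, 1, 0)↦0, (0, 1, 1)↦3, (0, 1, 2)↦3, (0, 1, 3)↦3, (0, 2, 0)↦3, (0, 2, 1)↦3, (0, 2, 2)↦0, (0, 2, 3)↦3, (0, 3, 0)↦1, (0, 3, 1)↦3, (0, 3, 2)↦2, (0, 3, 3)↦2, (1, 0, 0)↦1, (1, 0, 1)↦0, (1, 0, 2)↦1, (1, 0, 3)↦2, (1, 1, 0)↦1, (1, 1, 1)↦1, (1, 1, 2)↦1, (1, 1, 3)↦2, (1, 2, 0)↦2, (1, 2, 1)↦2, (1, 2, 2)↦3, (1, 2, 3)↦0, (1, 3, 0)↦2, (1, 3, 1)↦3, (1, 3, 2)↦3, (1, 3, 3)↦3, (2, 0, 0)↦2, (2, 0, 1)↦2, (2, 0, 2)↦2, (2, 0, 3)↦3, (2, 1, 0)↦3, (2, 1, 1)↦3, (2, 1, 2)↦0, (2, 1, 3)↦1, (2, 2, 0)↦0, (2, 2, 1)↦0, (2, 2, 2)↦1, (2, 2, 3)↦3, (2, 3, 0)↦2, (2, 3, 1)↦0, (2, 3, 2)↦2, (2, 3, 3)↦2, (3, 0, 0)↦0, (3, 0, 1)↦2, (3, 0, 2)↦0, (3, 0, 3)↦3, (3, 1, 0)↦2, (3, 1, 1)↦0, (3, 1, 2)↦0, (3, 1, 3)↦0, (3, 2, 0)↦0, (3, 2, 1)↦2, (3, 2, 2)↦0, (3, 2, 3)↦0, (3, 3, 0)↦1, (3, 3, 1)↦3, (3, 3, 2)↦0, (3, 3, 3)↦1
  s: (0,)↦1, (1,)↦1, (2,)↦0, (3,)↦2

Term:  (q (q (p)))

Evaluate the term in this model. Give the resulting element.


  p = 0
  (q (p)) = q(0,) = 4
  (q (q (p))) = q(4,) = 2

value = 2


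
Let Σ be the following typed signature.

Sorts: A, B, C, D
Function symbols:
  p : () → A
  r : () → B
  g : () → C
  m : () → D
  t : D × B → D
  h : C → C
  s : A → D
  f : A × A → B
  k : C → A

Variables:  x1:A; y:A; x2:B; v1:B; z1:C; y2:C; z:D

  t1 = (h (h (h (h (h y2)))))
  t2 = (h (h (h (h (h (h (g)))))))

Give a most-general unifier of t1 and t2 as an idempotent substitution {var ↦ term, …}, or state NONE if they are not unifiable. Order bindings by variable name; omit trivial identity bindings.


{y2 ↦ (h (g))}


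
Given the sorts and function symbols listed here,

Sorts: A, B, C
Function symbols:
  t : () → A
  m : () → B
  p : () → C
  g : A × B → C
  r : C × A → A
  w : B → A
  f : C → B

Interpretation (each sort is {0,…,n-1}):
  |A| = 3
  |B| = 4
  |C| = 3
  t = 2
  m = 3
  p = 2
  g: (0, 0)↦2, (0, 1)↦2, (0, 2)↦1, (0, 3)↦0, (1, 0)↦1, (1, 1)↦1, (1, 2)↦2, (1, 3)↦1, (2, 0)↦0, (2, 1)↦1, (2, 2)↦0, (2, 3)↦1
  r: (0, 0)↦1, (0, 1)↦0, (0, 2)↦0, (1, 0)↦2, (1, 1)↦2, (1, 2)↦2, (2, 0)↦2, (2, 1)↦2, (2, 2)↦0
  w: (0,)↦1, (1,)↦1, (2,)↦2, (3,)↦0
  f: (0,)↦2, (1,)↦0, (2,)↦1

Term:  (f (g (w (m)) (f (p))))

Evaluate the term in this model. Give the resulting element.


value = 1

  m = 3
  (w (m)) = w(3,) = 0
  p = 2
  (f (p)) = f(2,) = 1
  (g (w (m)) (f (p))) = g(0, 1) = 2
  (f (g (w (m)) (f (p)))) = f(2,) = 1


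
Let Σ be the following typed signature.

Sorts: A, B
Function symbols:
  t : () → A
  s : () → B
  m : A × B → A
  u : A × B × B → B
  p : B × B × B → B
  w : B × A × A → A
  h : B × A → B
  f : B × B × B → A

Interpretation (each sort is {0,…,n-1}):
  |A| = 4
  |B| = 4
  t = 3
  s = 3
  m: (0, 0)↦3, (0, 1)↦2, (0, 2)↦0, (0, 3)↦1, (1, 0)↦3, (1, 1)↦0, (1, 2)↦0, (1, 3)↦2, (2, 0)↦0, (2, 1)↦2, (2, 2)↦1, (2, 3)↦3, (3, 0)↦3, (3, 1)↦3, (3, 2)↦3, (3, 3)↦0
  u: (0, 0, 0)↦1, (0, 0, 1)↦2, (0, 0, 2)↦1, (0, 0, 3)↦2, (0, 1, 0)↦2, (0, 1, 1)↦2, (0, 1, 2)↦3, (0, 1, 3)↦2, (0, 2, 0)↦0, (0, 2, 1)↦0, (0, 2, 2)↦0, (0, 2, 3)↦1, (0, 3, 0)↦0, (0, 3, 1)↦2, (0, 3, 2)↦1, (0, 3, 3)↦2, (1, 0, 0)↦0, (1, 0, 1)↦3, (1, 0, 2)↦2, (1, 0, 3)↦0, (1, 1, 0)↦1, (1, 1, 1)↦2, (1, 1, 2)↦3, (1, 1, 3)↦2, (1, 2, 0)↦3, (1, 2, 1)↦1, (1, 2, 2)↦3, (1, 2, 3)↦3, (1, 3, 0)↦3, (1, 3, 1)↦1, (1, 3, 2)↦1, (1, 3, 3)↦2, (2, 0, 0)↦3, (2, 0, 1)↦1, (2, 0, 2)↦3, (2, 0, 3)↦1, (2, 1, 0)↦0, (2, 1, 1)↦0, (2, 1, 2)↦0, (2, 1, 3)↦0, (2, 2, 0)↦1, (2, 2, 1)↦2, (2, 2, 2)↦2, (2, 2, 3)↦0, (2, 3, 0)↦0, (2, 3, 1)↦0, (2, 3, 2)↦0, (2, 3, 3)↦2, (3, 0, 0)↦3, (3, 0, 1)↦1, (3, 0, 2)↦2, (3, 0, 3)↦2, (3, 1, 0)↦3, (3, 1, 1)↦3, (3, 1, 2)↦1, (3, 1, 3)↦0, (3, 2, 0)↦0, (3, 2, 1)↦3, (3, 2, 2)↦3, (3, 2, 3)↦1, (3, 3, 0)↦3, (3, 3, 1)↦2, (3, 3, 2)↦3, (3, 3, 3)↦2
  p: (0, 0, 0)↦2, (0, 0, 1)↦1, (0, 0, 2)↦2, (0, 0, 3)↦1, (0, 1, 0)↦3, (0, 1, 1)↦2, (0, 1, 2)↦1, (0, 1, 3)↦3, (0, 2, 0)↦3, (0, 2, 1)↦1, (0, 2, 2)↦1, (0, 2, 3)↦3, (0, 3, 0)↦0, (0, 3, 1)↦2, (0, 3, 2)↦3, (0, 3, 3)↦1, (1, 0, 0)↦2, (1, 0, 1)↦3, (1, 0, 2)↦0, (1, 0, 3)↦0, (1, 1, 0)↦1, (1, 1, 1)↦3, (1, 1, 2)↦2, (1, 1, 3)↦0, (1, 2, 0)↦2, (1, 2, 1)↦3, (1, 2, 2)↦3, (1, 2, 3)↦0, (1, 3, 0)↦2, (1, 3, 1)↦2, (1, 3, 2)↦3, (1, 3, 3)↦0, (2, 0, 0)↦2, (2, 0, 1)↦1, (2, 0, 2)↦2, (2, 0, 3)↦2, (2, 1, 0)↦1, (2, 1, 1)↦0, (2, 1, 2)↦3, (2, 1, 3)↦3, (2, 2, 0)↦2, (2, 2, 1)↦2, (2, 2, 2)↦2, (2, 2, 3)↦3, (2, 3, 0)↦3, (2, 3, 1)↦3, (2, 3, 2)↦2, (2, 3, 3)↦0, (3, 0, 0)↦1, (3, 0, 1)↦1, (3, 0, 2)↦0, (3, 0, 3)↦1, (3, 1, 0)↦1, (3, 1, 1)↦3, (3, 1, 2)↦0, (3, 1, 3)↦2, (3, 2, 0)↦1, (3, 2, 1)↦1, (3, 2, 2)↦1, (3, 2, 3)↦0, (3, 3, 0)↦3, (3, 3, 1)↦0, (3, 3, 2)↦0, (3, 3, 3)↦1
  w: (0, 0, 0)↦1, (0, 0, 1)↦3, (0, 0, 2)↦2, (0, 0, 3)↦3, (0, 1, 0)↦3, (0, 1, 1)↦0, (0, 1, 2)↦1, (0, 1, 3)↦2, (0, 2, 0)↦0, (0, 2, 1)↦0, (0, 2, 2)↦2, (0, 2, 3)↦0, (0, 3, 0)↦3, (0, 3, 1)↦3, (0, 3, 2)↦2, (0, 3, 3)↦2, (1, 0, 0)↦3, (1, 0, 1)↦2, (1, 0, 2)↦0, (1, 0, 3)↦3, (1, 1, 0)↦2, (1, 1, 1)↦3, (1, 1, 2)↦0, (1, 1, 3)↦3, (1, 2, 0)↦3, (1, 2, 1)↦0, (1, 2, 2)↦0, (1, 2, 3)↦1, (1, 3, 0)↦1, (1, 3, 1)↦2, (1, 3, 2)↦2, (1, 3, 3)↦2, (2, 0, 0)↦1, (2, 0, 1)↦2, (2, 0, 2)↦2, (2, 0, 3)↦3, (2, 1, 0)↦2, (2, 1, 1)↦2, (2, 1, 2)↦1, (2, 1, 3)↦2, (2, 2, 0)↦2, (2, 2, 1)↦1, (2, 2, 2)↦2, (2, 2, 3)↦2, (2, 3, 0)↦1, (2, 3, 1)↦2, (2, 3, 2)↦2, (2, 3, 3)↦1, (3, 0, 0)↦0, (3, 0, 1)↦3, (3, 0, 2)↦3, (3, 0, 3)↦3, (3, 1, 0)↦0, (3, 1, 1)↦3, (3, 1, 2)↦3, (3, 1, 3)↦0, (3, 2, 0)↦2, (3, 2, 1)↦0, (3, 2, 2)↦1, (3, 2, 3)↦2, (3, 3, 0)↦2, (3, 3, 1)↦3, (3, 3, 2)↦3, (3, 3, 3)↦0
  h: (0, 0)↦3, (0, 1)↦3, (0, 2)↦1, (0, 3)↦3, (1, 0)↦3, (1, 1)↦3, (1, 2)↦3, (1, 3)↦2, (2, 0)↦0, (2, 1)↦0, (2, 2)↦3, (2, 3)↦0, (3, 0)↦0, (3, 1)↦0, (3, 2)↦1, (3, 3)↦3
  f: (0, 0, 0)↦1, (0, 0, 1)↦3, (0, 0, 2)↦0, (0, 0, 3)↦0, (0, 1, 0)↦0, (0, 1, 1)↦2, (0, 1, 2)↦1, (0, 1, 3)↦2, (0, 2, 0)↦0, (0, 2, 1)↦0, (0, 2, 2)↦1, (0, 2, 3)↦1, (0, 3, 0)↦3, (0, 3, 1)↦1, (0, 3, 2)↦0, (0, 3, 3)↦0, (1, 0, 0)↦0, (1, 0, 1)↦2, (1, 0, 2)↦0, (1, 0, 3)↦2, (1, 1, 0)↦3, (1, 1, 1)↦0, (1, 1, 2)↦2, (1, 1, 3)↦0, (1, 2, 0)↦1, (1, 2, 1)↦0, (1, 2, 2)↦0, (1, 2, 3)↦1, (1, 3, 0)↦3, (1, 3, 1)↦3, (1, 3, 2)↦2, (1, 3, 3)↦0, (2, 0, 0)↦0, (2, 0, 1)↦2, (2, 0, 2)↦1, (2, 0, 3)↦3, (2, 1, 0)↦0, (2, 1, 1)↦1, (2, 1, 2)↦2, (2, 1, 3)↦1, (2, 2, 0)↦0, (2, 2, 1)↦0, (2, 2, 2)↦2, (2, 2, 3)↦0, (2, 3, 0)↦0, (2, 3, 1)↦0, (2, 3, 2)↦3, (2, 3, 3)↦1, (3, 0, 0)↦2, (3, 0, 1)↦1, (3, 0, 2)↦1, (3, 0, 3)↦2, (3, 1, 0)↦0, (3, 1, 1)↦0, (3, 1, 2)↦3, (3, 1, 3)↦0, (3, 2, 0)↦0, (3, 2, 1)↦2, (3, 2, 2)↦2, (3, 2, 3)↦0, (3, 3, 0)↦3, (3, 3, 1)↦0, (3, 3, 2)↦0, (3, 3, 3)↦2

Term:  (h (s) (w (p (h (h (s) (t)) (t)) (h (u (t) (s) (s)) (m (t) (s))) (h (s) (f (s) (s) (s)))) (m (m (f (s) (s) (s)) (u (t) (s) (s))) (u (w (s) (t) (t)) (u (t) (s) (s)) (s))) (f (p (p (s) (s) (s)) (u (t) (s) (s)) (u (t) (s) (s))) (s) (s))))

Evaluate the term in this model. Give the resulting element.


  s = 3
  s = 3
  t = 3
  (h (s) (t)) = h(3, 3) = 3
  t = 3
  (h (h (s) (t)) (t)) = h(3, 3) = 3
  t = 3
  s = 3
  s = 3
  (u (t) (s) (s)) = u(3, 3, 3) = 2
  t = 3
  s = 3
  (m (t) (s)) = m(3, 3) = 0
  (h (u (t) (s) (s)) (m (t) (s))) = h(2, 0) = 0
  s = 3
  s = 3
  s = 3
  s = 3
  (f (s) (s) (s)) = f(3, 3, 3) = 2
  (h (s) (f (s) (s) (s))) = h(3, 2) = 1
  (p (h (h (s) (t)) (t)) (h (u (t) (s) (s)) (m (t) (s))) (h (s) (f (s) (s) (s)))) = p(3, 0, 1) = 1
  s = 3
  s = 3
  s = 3
  (f (s) (s) (s)) = f(3, 3, 3) = 2
  t = 3
  s = 3
  s = 3
  (u (t) (s) (s)) = u(3, 3, 3) = 2
  (m (f (s) (s) (s)) (u (t) (s) (s))) = m(2, 2) = 1
  s = 3
  t = 3
  t = 3
  (w (s) (t) (t)) = w(3, 3, 3) = 0
  t = 3
  s = 3
  s = 3
  (u (t) (s) (s)) = u(3, 3, 3) = 2
  s = 3
  (u (w (s) (t) (t)) (u (t) (s) (s)) (s)) = u(0, 2, 3) = 1
  (m (m (f (s) (s) (s)) (u (t) (s) (s))) (u (w (s) (t) (t)) (u (t) (s) (s)) (s))) = m(1, 1) = 0
  s = 3
  s = 3
  s = 3
  (p (s) (s) (s)) = p(3, 3, 3) = 1
  t = 3
  s = 3
  s = 3
  (u (t) (s) (s)) = u(3, 3, 3) = 2
  t = 3
  s = 3
  s = 3
  (u (t) (s) (s)) = u(3, 3, 3) = 2
  (p (p (s) (s) (s)) (u (t) (s) (s)) (u (t) (s) (s))) = p(1, 2, 2) = 3
  s = 3
  s = 3
  (f (p (p (s) (s) (s)) (u (t) (s) (s)) (u (t) (s) (s))) (s) (s)) = f(3, 3, 3) = 2
  (w (p (h (h (s) (t)) (t)) (h (u (t) (s) (s)) (m (t) (s))) (h (s) (f (s) (s) (s)))) (m (m (f (s) (s) (s)) (u (t) (s) (s))) (u (w (s) (t) (t)) (u (t) (s) (s)) (s))) (f (p (p (s) (s) (s)) (u (t) (s) (s)) (u (t) (s) (s))) (s) (s))) = w(1, 0, 2) = 0
  (h (s) (w (p (h (h (s) (t)) (t)) (h (u (t) (s) (s)) (m (t) (s))) (h (s) (f (s) (s) (s)))) (m (m (f (s) (s) (s)) (u (t) (s) (s))) (u (w (s) (t) (t)) (u (t) (s) (s)) (s))) (f (p (p (s) (s) (s)) (u (t) (s) (s)) (u (t) (s) (s))) (s) (s)))) = h(3, 0) = 0

value = 0
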